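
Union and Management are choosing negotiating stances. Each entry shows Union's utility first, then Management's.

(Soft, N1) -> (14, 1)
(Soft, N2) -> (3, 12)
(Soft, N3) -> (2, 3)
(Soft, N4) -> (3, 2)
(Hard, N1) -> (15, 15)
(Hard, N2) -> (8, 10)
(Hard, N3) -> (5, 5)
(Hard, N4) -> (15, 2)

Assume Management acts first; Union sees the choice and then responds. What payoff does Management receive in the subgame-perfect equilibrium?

Union best-responds to each possible Management move:
- N1: BR = Hard, leader payoff 15.
- N2: BR = Hard, leader payoff 10.
- N3: BR = Hard, leader payoff 5.
- N4: BR = Hard, leader payoff 2.
Among 15, 10, 5, 2, the best is 15 at N1. Subgame-perfect outcome: (Hard, N1) with payoffs (15, 15).

15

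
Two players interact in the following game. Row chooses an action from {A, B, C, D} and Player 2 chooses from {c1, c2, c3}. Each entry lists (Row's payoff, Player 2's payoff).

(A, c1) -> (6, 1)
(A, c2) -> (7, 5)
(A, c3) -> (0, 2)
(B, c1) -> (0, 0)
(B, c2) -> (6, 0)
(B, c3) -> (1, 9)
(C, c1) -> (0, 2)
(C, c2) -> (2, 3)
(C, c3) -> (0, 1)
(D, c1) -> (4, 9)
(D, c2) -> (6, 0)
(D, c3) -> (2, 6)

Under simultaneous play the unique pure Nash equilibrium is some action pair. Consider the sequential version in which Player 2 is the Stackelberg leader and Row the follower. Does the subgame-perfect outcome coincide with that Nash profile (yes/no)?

no

Backward induction with Player 2 moving first.
- c1 → Row plays A (best of 6, 0, 0, 4); Player 2 gets 1.
- c2 → Row plays A (best of 7, 6, 2, 6); Player 2 gets 5.
- c3 → Row plays D (best of 0, 1, 0, 2); Player 2 gets 6.
Among 1, 5, 6, the best is 6 at c3. Subgame-perfect outcome: (D, c3) with payoffs (2, 6).
For the simultaneous game, intersect best replies.
Row's best replies: c1→A; c2→A; c3→D.
Player 2's best replies: A→c2; B→c3; C→c2; D→c1.
Only (A, c2) has each player best-responding; Nash payoffs (7, 5).
Sequential outcome (D, c3) differs from the Nash profile (A, c2).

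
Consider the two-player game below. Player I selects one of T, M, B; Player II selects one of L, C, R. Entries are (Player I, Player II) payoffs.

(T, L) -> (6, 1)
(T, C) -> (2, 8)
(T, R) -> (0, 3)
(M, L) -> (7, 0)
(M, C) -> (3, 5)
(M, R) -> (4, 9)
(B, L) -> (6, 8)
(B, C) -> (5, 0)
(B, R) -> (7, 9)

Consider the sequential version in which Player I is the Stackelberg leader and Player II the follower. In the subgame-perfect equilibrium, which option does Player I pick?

Solve by backward induction (Player I leads).
- T → Player II plays C (best of 1, 8, 3); Player I gets 2.
- M → Player II plays R (best of 0, 5, 9); Player I gets 4.
- B → Player II plays R (best of 8, 0, 9); Player I gets 7.
Maximizing over 2, 4, 7, Player I chooses B. Subgame-perfect outcome: (B, R) with payoffs (7, 9).

B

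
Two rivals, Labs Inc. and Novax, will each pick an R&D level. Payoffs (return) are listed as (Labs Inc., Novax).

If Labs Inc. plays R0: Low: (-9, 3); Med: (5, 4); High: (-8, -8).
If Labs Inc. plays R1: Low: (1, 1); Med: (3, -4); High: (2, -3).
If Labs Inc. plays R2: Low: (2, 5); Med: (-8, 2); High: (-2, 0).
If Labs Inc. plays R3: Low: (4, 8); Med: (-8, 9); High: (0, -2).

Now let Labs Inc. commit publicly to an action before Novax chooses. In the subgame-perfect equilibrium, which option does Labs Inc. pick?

Solve by backward induction (Labs Inc. leads).
- R0: BR = Med, leader payoff 5.
- R1: BR = Low, leader payoff 1.
- R2: BR = Low, leader payoff 2.
- R3: BR = Med, leader payoff -8.
Maximizing over 5, 1, 2, -8, Labs Inc. chooses R0. Subgame-perfect outcome: (R0, Med) with payoffs (5, 4).

R0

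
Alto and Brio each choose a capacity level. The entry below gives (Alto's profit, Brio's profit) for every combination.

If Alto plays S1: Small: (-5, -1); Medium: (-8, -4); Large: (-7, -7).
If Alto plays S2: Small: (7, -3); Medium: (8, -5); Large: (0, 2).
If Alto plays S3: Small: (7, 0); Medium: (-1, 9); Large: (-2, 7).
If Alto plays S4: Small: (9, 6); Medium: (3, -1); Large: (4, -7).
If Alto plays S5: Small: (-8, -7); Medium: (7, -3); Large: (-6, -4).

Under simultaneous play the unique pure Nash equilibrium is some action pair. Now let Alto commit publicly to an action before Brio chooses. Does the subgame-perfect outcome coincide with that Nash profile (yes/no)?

yes

Backward induction with Alto moving first.
- S1: Brio compares -1, -4, -7 and picks Small; Alto would get -5.
- S2: Brio compares -3, -5, 2 and picks Large; Alto would get 0.
- S3: Brio compares 0, 9, 7 and picks Medium; Alto would get -1.
- S4: Brio compares 6, -1, -7 and picks Small; Alto would get 9.
- S5: Brio compares -7, -3, -4 and picks Medium; Alto would get 7.
Among -5, 0, -1, 9, 7, the best is 9 at S4. Subgame-perfect outcome: (S4, Small) with payoffs (9, 6).
Under simultaneous play:
Alto's best replies: Small→S4; Medium→S2; Large→S4.
Brio's best replies: S1→Small; S2→Large; S3→Medium; S4→Small; S5→Medium.
The unique mutual best reply is (S4, Small), giving (9, 6).
Sequential outcome (S4, Small) coincides with the Nash profile (S4, Small).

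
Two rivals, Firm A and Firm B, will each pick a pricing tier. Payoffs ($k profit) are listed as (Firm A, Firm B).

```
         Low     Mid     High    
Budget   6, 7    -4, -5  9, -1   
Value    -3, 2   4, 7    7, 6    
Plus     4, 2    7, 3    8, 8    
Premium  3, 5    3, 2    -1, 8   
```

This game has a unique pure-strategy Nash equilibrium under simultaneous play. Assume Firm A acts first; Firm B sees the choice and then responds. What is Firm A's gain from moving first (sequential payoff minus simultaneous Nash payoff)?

2

Solve by backward induction (Firm A leads).
- Budget: Firm B compares 7, -5, -1 and picks Low; Firm A would get 6.
- Value: Firm B compares 2, 7, 6 and picks Mid; Firm A would get 4.
- Plus: Firm B compares 2, 3, 8 and picks High; Firm A would get 8.
- Premium: Firm B compares 5, 2, 8 and picks High; Firm A would get -1.
Maximizing over 6, 4, 8, -1, Firm A chooses Plus. Subgame-perfect outcome: (Plus, High) with payoffs (8, 8).
Now find the simultaneous Nash equilibrium.
Firm A's best replies: Low→Budget; Mid→Plus; High→Budget.
Firm B's best replies: Budget→Low; Value→Mid; Plus→High; Premium→High.
Only (Budget, Low) has each player best-responding; Nash payoffs (6, 7).
Firm A's commitment gain: 8 − 6 = 2.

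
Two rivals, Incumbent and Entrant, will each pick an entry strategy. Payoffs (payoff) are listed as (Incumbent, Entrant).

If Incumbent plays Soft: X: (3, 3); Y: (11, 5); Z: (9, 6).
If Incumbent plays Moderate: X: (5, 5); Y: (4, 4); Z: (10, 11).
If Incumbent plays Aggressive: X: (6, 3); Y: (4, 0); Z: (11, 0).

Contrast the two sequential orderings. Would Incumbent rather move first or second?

second

If Incumbent leads: Entrant's best replies are Soft→Z, Moderate→Z, Aggressive→X; Incumbent's induced payoffs 9, 10, 6; outcome (Moderate, Z), payoffs (10, 11).
If Entrant leads: Incumbent's best replies are X→Aggressive, Y→Soft, Z→Aggressive; Entrant's induced payoffs 3, 5, 0; outcome (Soft, Y), payoffs (11, 5).
Incumbent gets 10 moving first and 11 moving second, so Incumbent prefers to move second.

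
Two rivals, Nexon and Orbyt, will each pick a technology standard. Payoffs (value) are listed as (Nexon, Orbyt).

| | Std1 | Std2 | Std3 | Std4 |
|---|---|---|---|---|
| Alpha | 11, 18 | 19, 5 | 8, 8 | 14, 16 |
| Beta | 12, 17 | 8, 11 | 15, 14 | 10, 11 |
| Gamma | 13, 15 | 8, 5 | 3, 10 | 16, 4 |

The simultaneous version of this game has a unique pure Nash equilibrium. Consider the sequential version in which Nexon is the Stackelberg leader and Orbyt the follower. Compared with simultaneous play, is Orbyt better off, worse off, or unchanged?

unchanged

Orbyt best-responds to each possible Nexon move:
- Alpha: Orbyt compares 18, 5, 8, 16 and picks Std1; Nexon would get 11.
- Beta: Orbyt compares 17, 11, 14, 11 and picks Std1; Nexon would get 12.
- Gamma: Orbyt compares 15, 5, 10, 4 and picks Std1; Nexon would get 13.
Among 11, 12, 13, the best is 13 at Gamma. Subgame-perfect outcome: (Gamma, Std1) with payoffs (13, 15).
Now find the simultaneous Nash equilibrium.
Nexon's best replies: Std1→Gamma; Std2→Alpha; Std3→Beta; Std4→Gamma.
Orbyt's best replies: Alpha→Std1; Beta→Std1; Gamma→Std1.
Only (Gamma, Std1) has each player best-responding; Nash payoffs (13, 15).
Orbyt earns 15 sequentially versus 15 at the Nash outcome: unchanged.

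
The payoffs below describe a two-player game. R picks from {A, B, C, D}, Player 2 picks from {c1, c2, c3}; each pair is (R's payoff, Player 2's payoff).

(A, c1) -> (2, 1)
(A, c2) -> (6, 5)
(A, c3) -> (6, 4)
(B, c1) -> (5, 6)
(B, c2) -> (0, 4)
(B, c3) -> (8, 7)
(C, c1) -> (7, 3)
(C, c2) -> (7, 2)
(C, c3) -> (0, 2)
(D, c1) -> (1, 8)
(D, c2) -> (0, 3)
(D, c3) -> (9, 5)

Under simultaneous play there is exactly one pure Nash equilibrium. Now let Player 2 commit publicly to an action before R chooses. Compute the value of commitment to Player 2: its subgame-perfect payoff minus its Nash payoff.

2

Backward induction with Player 2 moving first.
- c1: R compares 2, 5, 7, 1 and picks C; Player 2 would get 3.
- c2: R compares 6, 0, 7, 0 and picks C; Player 2 would get 2.
- c3: R compares 6, 8, 0, 9 and picks D; Player 2 would get 5.
Player 2's induced payoffs are 3, 2, 5, so Player 2 commits to c3. Subgame-perfect outcome: (D, c3) with payoffs (9, 5).
Under simultaneous play:
R's best replies: c1→C; c2→C; c3→D.
Player 2's best replies: A→c2; B→c3; C→c1; D→c1.
Only (C, c1) has each player best-responding; Nash payoffs (7, 3).
Player 2's commitment gain: 5 − 3 = 2.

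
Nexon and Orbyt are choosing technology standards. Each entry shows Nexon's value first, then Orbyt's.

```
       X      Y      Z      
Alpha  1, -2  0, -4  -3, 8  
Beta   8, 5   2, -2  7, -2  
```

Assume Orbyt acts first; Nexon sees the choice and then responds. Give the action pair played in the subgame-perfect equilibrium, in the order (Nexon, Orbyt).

(Beta, X)

Nexon best-responds to each possible Orbyt move:
- X: Nexon compares 1, 8 and picks Beta; Orbyt would get 5.
- Y: Nexon compares 0, 2 and picks Beta; Orbyt would get -2.
- Z: Nexon compares -3, 7 and picks Beta; Orbyt would get -2.
Orbyt's induced payoffs are 5, -2, -2, so Orbyt commits to X. Subgame-perfect outcome: (Beta, X) with payoffs (8, 5).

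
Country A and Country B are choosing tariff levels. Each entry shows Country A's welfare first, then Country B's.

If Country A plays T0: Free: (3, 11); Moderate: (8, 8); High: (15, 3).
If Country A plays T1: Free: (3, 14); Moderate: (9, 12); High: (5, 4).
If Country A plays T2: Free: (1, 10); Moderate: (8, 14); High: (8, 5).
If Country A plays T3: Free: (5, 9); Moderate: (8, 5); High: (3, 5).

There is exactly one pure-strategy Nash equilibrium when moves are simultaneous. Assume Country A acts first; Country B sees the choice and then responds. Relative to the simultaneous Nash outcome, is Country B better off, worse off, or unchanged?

better off

Work backward from Country B's decision.
- T0 → Country B plays Free (best of 11, 8, 3); Country A gets 3.
- T1 → Country B plays Free (best of 14, 12, 4); Country A gets 3.
- T2 → Country B plays Moderate (best of 10, 14, 5); Country A gets 8.
- T3 → Country B plays Free (best of 9, 5, 5); Country A gets 5.
Country A's induced payoffs are 3, 3, 8, 5, so Country A commits to T2. Subgame-perfect outcome: (T2, Moderate) with payoffs (8, 14).
For the simultaneous game, intersect best replies.
Country A's best replies: Free→T3; Moderate→T1; High→T0.
Country B's best replies: T0→Free; T1→Free; T2→Moderate; T3→Free.
Only (T3, Free) has each player best-responding; Nash payoffs (5, 9).
Country B earns 14 sequentially versus 9 at the Nash outcome: better off.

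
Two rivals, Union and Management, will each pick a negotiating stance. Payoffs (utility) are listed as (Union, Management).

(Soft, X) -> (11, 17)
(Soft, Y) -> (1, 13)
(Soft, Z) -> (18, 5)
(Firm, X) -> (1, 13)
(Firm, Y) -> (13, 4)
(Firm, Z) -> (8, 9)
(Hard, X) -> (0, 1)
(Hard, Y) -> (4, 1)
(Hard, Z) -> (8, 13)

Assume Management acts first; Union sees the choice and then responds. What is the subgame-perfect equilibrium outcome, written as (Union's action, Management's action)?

(Soft, X)

Backward induction with Management moving first.
- X → Union plays Soft (best of 11, 1, 0); Management gets 17.
- Y → Union plays Firm (best of 1, 13, 4); Management gets 4.
- Z → Union plays Soft (best of 18, 8, 8); Management gets 5.
Among 17, 4, 5, the best is 17 at X. Subgame-perfect outcome: (Soft, X) with payoffs (11, 17).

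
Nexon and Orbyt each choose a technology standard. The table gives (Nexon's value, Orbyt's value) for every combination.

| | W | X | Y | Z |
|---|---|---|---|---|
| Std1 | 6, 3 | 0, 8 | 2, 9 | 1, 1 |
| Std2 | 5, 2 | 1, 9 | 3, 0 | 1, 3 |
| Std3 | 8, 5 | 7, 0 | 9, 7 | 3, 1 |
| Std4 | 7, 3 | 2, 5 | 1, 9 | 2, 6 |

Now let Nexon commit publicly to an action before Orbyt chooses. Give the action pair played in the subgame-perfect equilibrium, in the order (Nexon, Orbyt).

(Std3, Y)

Orbyt best-responds to each possible Nexon move:
- Std1 → Orbyt plays Y (best of 3, 8, 9, 1); Nexon gets 2.
- Std2 → Orbyt plays X (best of 2, 9, 0, 3); Nexon gets 1.
- Std3 → Orbyt plays Y (best of 5, 0, 7, 1); Nexon gets 9.
- Std4 → Orbyt plays Y (best of 3, 5, 9, 6); Nexon gets 1.
Maximizing over 2, 1, 9, 1, Nexon chooses Std3. Subgame-perfect outcome: (Std3, Y) with payoffs (9, 7).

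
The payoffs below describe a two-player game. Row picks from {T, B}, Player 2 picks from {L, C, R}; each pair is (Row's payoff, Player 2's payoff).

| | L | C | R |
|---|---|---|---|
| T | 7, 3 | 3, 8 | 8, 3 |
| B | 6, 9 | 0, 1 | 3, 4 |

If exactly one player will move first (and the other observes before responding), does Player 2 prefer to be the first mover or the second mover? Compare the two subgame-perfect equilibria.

second

If Row leads: Player 2's best replies are T→C, B→L; Row's induced payoffs 3, 6; outcome (B, L), payoffs (6, 9).
If Player 2 leads: Row's best replies are L→T, C→T, R→T; Player 2's induced payoffs 3, 8, 3; outcome (T, C), payoffs (3, 8).
Player 2 gets 8 moving first and 9 moving second, so Player 2 prefers to move second.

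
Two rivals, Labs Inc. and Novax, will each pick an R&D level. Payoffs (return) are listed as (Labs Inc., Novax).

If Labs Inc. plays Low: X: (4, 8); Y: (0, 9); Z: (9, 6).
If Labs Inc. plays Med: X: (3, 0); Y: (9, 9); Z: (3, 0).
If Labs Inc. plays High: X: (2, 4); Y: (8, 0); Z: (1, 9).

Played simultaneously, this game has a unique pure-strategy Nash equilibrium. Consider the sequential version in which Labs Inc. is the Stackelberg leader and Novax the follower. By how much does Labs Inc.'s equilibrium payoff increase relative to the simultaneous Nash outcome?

Novax best-responds to each possible Labs Inc. move:
- Low → Novax plays Y (best of 8, 9, 6); Labs Inc. gets 0.
- Med → Novax plays Y (best of 0, 9, 0); Labs Inc. gets 9.
- High → Novax plays Z (best of 4, 0, 9); Labs Inc. gets 1.
Maximizing over 0, 9, 1, Labs Inc. chooses Med. Subgame-perfect outcome: (Med, Y) with payoffs (9, 9).
Under simultaneous play:
Labs Inc.'s best replies: X→Low; Y→Med; Z→Low.
Novax's best replies: Low→Y; Med→Y; High→Z.
Only (Med, Y) has each player best-responding; Nash payoffs (9, 9).
Labs Inc.'s commitment gain: 9 − 9 = 0.

0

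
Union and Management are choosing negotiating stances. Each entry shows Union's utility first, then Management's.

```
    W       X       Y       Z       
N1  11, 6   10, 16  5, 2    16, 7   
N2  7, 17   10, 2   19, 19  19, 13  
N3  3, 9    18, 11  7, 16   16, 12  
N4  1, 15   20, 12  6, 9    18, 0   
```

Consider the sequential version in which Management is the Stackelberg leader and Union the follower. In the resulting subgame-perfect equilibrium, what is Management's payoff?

Work backward from Union's decision.
- W: Union compares 11, 7, 3, 1 and picks N1; Management would get 6.
- X: Union compares 10, 10, 18, 20 and picks N4; Management would get 12.
- Y: Union compares 5, 19, 7, 6 and picks N2; Management would get 19.
- Z: Union compares 16, 19, 16, 18 and picks N2; Management would get 13.
Management's induced payoffs are 6, 12, 19, 13, so Management commits to Y. Subgame-perfect outcome: (N2, Y) with payoffs (19, 19).

19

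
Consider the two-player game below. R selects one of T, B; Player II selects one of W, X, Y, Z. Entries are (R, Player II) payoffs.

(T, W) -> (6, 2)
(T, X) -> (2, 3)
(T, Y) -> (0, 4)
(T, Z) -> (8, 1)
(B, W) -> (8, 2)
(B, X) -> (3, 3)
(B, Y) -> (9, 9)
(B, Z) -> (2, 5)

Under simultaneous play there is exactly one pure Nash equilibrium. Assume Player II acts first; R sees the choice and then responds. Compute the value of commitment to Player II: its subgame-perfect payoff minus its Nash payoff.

Backward induction with Player II moving first.
- W → R plays B (best of 6, 8); Player II gets 2.
- X → R plays B (best of 2, 3); Player II gets 3.
- Y → R plays B (best of 0, 9); Player II gets 9.
- Z → R plays T (best of 8, 2); Player II gets 1.
Player II's induced payoffs are 2, 3, 9, 1, so Player II commits to Y. Subgame-perfect outcome: (B, Y) with payoffs (9, 9).
Now find the simultaneous Nash equilibrium.
R's best replies: W→B; X→B; Y→B; Z→T.
Player II's best replies: T→Y; B→Y.
The unique mutual best reply is (B, Y), giving (9, 9).
Player II's commitment gain: 9 − 9 = 0.

0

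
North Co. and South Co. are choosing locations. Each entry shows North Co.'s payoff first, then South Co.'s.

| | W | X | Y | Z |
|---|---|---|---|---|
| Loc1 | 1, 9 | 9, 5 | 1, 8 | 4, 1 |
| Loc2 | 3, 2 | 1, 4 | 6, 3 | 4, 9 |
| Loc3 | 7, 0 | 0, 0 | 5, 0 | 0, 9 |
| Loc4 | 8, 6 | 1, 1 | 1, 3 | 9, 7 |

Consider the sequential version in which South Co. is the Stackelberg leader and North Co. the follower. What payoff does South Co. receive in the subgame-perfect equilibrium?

Backward induction with South Co. moving first.
- W → North Co. plays Loc4 (best of 1, 3, 7, 8); South Co. gets 6.
- X → North Co. plays Loc1 (best of 9, 1, 0, 1); South Co. gets 5.
- Y → North Co. plays Loc2 (best of 1, 6, 5, 1); South Co. gets 3.
- Z → North Co. plays Loc4 (best of 4, 4, 0, 9); South Co. gets 7.
South Co.'s induced payoffs are 6, 5, 3, 7, so South Co. commits to Z. Subgame-perfect outcome: (Loc4, Z) with payoffs (9, 7).

7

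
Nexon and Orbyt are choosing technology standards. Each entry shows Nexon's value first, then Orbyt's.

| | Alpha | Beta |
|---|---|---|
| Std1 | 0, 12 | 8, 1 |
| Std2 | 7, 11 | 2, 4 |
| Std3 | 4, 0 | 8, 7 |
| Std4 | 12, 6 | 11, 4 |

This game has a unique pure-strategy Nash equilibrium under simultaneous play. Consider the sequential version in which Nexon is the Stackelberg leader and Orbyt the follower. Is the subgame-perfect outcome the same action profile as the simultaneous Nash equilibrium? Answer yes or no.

yes

Work backward from Orbyt's decision.
- Std1: Orbyt compares 12, 1 and picks Alpha; Nexon would get 0.
- Std2: Orbyt compares 11, 4 and picks Alpha; Nexon would get 7.
- Std3: Orbyt compares 0, 7 and picks Beta; Nexon would get 8.
- Std4: Orbyt compares 6, 4 and picks Alpha; Nexon would get 12.
Among 0, 7, 8, 12, the best is 12 at Std4. Subgame-perfect outcome: (Std4, Alpha) with payoffs (12, 6).
For the simultaneous game, intersect best replies.
Nexon's best replies: Alpha→Std4; Beta→Std4.
Orbyt's best replies: Std1→Alpha; Std2→Alpha; Std3→Beta; Std4→Alpha.
Only (Std4, Alpha) has each player best-responding; Nash payoffs (12, 6).
Sequential outcome (Std4, Alpha) coincides with the Nash profile (Std4, Alpha).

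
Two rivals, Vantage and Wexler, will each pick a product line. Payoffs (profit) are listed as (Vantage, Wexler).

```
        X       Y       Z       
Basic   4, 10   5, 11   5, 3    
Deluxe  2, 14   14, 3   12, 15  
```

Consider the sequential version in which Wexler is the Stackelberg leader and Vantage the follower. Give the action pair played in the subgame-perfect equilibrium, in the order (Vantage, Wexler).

Backward induction with Wexler moving first.
- X: Vantage compares 4, 2 and picks Basic; Wexler would get 10.
- Y: Vantage compares 5, 14 and picks Deluxe; Wexler would get 3.
- Z: Vantage compares 5, 12 and picks Deluxe; Wexler would get 15.
Among 10, 3, 15, the best is 15 at Z. Subgame-perfect outcome: (Deluxe, Z) with payoffs (12, 15).

(Deluxe, Z)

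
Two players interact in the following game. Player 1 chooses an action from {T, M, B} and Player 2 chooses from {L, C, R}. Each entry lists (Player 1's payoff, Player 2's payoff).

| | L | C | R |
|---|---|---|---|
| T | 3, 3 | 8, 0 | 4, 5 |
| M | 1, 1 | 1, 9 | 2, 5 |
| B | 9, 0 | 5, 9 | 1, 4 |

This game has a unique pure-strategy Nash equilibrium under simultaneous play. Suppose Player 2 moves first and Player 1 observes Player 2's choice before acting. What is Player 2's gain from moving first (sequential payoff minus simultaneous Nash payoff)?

0

Player 1 best-responds to each possible Player 2 move:
- L: Player 1 compares 3, 1, 9 and picks B; Player 2 would get 0.
- C: Player 1 compares 8, 1, 5 and picks T; Player 2 would get 0.
- R: Player 1 compares 4, 2, 1 and picks T; Player 2 would get 5.
Maximizing over 0, 0, 5, Player 2 chooses R. Subgame-perfect outcome: (T, R) with payoffs (4, 5).
Now find the simultaneous Nash equilibrium.
Player 1's best replies: L→B; C→T; R→T.
Player 2's best replies: T→R; M→C; B→C.
Only (T, R) has each player best-responding; Nash payoffs (4, 5).
Player 2's commitment gain: 5 − 5 = 0.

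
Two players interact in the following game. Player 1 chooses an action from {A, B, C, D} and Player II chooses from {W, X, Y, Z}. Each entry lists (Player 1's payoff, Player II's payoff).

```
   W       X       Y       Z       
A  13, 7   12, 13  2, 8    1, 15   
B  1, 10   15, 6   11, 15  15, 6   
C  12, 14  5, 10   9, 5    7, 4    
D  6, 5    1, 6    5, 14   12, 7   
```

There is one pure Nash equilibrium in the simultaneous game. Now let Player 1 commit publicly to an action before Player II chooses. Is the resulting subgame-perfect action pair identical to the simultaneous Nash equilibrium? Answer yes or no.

Solve by backward induction (Player 1 leads).
- A: Player II compares 7, 13, 8, 15 and picks Z; Player 1 would get 1.
- B: Player II compares 10, 6, 15, 6 and picks Y; Player 1 would get 11.
- C: Player II compares 14, 10, 5, 4 and picks W; Player 1 would get 12.
- D: Player II compares 5, 6, 14, 7 and picks Y; Player 1 would get 5.
Maximizing over 1, 11, 12, 5, Player 1 chooses C. Subgame-perfect outcome: (C, W) with payoffs (12, 14).
Under simultaneous play:
Player 1's best replies: W→A; X→B; Y→B; Z→B.
Player II's best replies: A→Z; B→Y; C→W; D→Y.
Only (B, Y) has each player best-responding; Nash payoffs (11, 15).
Sequential outcome (C, W) differs from the Nash profile (B, Y).

no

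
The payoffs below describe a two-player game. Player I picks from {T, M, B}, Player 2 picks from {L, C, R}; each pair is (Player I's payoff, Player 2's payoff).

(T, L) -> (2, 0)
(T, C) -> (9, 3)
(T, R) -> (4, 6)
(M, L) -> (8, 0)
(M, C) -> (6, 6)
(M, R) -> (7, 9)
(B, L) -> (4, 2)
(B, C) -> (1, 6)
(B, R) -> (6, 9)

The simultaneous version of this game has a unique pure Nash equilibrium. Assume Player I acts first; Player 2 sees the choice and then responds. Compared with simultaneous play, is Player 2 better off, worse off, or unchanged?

Backward induction with Player I moving first.
- T → Player 2 plays R (best of 0, 3, 6); Player I gets 4.
- M → Player 2 plays R (best of 0, 6, 9); Player I gets 7.
- B → Player 2 plays R (best of 2, 6, 9); Player I gets 6.
Player I's induced payoffs are 4, 7, 6, so Player I commits to M. Subgame-perfect outcome: (M, R) with payoffs (7, 9).
Under simultaneous play:
Player I's best replies: L→M; C→T; R→M.
Player 2's best replies: T→R; M→R; B→R.
The unique mutual best reply is (M, R), giving (7, 9).
Player 2 earns 9 sequentially versus 9 at the Nash outcome: unchanged.

unchanged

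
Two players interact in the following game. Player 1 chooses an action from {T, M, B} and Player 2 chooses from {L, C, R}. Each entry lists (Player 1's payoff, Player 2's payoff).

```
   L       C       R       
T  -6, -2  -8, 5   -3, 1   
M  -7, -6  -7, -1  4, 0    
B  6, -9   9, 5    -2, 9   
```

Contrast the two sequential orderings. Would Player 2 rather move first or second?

If Player 1 leads: Player 2's best replies are T→C, M→R, B→R; Player 1's induced payoffs -8, 4, -2; outcome (M, R), payoffs (4, 0).
If Player 2 leads: Player 1's best replies are L→B, C→B, R→M; Player 2's induced payoffs -9, 5, 0; outcome (B, C), payoffs (9, 5).
Player 2 gets 5 moving first and 0 moving second, so Player 2 prefers to move first.

first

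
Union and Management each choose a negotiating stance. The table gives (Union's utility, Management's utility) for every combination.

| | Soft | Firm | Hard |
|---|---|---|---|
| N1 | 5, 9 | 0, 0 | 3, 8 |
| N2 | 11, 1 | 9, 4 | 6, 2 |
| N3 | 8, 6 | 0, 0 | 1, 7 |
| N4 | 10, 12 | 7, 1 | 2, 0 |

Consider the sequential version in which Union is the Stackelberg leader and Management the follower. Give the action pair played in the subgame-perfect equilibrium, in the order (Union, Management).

(N4, Soft)

Management best-responds to each possible Union move:
- N1: BR = Soft, leader payoff 5.
- N2: BR = Firm, leader payoff 9.
- N3: BR = Hard, leader payoff 1.
- N4: BR = Soft, leader payoff 10.
Union's induced payoffs are 5, 9, 1, 10, so Union commits to N4. Subgame-perfect outcome: (N4, Soft) with payoffs (10, 12).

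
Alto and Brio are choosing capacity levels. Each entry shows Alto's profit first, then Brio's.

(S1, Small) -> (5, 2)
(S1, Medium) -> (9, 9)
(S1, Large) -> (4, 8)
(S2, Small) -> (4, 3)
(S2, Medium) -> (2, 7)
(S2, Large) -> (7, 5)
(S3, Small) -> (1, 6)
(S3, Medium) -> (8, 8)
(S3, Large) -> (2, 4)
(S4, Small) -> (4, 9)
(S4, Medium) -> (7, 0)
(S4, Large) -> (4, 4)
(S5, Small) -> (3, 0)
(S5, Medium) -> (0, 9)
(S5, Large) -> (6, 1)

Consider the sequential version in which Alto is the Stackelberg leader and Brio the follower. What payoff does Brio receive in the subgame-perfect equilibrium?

9

Brio best-responds to each possible Alto move:
- S1: Brio compares 2, 9, 8 and picks Medium; Alto would get 9.
- S2: Brio compares 3, 7, 5 and picks Medium; Alto would get 2.
- S3: Brio compares 6, 8, 4 and picks Medium; Alto would get 8.
- S4: Brio compares 9, 0, 4 and picks Small; Alto would get 4.
- S5: Brio compares 0, 9, 1 and picks Medium; Alto would get 0.
Maximizing over 9, 2, 8, 4, 0, Alto chooses S1. Subgame-perfect outcome: (S1, Medium) with payoffs (9, 9).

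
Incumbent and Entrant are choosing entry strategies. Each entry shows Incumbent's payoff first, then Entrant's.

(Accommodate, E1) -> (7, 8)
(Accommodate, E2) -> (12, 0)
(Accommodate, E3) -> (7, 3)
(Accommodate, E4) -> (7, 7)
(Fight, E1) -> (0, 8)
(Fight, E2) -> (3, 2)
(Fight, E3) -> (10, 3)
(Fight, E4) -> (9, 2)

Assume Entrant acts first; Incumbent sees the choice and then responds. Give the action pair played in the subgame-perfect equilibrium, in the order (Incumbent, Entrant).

(Accommodate, E1)

Solve by backward induction (Entrant leads).
- E1: BR = Accommodate, leader payoff 8.
- E2: BR = Accommodate, leader payoff 0.
- E3: BR = Fight, leader payoff 3.
- E4: BR = Fight, leader payoff 2.
Among 8, 0, 3, 2, the best is 8 at E1. Subgame-perfect outcome: (Accommodate, E1) with payoffs (7, 8).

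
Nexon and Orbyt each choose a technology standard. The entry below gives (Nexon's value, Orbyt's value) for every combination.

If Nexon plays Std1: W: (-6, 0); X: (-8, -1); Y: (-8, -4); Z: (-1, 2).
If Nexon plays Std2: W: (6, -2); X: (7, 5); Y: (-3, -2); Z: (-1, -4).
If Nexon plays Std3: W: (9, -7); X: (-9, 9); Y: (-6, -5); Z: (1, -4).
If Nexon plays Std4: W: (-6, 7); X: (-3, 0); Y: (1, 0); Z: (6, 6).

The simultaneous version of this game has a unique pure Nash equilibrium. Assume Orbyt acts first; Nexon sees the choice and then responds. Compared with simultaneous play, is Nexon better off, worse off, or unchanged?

Backward induction with Orbyt moving first.
- W: Nexon compares -6, 6, 9, -6 and picks Std3; Orbyt would get -7.
- X: Nexon compares -8, 7, -9, -3 and picks Std2; Orbyt would get 5.
- Y: Nexon compares -8, -3, -6, 1 and picks Std4; Orbyt would get 0.
- Z: Nexon compares -1, -1, 1, 6 and picks Std4; Orbyt would get 6.
Maximizing over -7, 5, 0, 6, Orbyt chooses Z. Subgame-perfect outcome: (Std4, Z) with payoffs (6, 6).
Under simultaneous play:
Nexon's best replies: W→Std3; X→Std2; Y→Std4; Z→Std4.
Orbyt's best replies: Std1→Z; Std2→X; Std3→X; Std4→W.
The unique mutual best reply is (Std2, X), giving (7, 5).
Nexon earns 6 sequentially versus 7 at the Nash outcome: worse off.

worse off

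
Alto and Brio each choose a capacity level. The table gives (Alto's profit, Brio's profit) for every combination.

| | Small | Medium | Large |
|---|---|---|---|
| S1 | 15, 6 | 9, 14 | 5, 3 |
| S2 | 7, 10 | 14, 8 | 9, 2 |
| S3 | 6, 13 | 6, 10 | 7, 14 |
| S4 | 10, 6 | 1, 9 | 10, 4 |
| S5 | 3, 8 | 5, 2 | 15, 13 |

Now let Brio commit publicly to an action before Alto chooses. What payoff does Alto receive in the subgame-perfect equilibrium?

Backward induction with Brio moving first.
- Small: BR = S1, leader payoff 6.
- Medium: BR = S2, leader payoff 8.
- Large: BR = S5, leader payoff 13.
Maximizing over 6, 8, 13, Brio chooses Large. Subgame-perfect outcome: (S5, Large) with payoffs (15, 13).

15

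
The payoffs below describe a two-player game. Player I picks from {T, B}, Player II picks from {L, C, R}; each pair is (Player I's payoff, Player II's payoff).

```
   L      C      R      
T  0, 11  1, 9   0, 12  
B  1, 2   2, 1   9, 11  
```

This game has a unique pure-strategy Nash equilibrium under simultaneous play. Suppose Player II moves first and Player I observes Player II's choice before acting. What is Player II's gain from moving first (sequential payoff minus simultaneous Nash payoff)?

0

Solve by backward induction (Player II leads).
- L: Player I compares 0, 1 and picks B; Player II would get 2.
- C: Player I compares 1, 2 and picks B; Player II would get 1.
- R: Player I compares 0, 9 and picks B; Player II would get 11.
Among 2, 1, 11, the best is 11 at R. Subgame-perfect outcome: (B, R) with payoffs (9, 11).
For the simultaneous game, intersect best replies.
Player I's best replies: L→B; C→B; R→B.
Player II's best replies: T→R; B→R.
Only (B, R) has each player best-responding; Nash payoffs (9, 11).
Player II's commitment gain: 11 − 11 = 0.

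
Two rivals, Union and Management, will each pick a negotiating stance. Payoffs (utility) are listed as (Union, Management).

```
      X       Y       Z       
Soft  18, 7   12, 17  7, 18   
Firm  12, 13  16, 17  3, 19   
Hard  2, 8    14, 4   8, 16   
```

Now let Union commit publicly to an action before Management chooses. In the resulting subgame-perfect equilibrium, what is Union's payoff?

Solve by backward induction (Union leads).
- Soft: Management compares 7, 17, 18 and picks Z; Union would get 7.
- Firm: Management compares 13, 17, 19 and picks Z; Union would get 3.
- Hard: Management compares 8, 4, 16 and picks Z; Union would get 8.
Maximizing over 7, 3, 8, Union chooses Hard. Subgame-perfect outcome: (Hard, Z) with payoffs (8, 16).

8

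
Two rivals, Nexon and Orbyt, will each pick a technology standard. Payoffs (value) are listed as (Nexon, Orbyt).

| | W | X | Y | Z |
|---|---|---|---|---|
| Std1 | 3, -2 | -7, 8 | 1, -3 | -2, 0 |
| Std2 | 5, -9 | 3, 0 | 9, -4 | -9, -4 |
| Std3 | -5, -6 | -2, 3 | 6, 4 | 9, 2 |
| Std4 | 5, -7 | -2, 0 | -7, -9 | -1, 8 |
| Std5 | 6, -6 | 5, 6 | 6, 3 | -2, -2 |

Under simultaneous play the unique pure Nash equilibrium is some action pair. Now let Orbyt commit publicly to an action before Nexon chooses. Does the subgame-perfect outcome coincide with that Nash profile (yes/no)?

yes

Solve by backward induction (Orbyt leads).
- W: Nexon compares 3, 5, -5, 5, 6 and picks Std5; Orbyt would get -6.
- X: Nexon compares -7, 3, -2, -2, 5 and picks Std5; Orbyt would get 6.
- Y: Nexon compares 1, 9, 6, -7, 6 and picks Std2; Orbyt would get -4.
- Z: Nexon compares -2, -9, 9, -1, -2 and picks Std3; Orbyt would get 2.
Orbyt's induced payoffs are -6, 6, -4, 2, so Orbyt commits to X. Subgame-perfect outcome: (Std5, X) with payoffs (5, 6).
Under simultaneous play:
Nexon's best replies: W→Std5; X→Std5; Y→Std2; Z→Std3.
Orbyt's best replies: Std1→X; Std2→X; Std3→Y; Std4→Z; Std5→X.
The unique mutual best reply is (Std5, X), giving (5, 6).
Sequential outcome (Std5, X) coincides with the Nash profile (Std5, X).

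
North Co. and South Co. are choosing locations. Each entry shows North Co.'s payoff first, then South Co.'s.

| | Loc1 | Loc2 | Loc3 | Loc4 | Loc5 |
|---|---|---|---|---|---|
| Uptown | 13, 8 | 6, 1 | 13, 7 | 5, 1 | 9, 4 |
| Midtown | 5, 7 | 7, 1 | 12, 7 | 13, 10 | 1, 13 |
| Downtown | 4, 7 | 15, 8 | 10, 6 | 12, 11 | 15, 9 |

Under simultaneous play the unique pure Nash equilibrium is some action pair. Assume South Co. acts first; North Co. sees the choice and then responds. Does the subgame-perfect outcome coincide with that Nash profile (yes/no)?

no

Backward induction with South Co. moving first.
- Loc1 → North Co. plays Uptown (best of 13, 5, 4); South Co. gets 8.
- Loc2 → North Co. plays Downtown (best of 6, 7, 15); South Co. gets 8.
- Loc3 → North Co. plays Uptown (best of 13, 12, 10); South Co. gets 7.
- Loc4 → North Co. plays Midtown (best of 5, 13, 12); South Co. gets 10.
- Loc5 → North Co. plays Downtown (best of 9, 1, 15); South Co. gets 9.
South Co.'s induced payoffs are 8, 8, 7, 10, 9, so South Co. commits to Loc4. Subgame-perfect outcome: (Midtown, Loc4) with payoffs (13, 10).
For the simultaneous game, intersect best replies.
North Co.'s best replies: Loc1→Uptown; Loc2→Downtown; Loc3→Uptown; Loc4→Midtown; Loc5→Downtown.
South Co.'s best replies: Uptown→Loc1; Midtown→Loc5; Downtown→Loc4.
The unique mutual best reply is (Uptown, Loc1), giving (13, 8).
Sequential outcome (Midtown, Loc4) differs from the Nash profile (Uptown, Loc1).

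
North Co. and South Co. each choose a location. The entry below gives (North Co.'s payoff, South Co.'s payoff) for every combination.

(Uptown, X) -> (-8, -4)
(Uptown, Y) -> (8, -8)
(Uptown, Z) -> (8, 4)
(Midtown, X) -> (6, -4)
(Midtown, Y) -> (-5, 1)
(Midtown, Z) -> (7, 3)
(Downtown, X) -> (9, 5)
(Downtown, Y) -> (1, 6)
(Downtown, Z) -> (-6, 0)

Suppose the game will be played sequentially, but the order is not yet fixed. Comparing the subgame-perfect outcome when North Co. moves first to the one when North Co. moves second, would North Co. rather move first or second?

If North Co. leads: South Co.'s best replies are Uptown→Z, Midtown→Z, Downtown→Y; North Co.'s induced payoffs 8, 7, 1; outcome (Uptown, Z), payoffs (8, 4).
If South Co. leads: North Co.'s best replies are X→Downtown, Y→Uptown, Z→Uptown; South Co.'s induced payoffs 5, -8, 4; outcome (Downtown, X), payoffs (9, 5).
North Co. gets 8 moving first and 9 moving second, so North Co. prefers to move second.

second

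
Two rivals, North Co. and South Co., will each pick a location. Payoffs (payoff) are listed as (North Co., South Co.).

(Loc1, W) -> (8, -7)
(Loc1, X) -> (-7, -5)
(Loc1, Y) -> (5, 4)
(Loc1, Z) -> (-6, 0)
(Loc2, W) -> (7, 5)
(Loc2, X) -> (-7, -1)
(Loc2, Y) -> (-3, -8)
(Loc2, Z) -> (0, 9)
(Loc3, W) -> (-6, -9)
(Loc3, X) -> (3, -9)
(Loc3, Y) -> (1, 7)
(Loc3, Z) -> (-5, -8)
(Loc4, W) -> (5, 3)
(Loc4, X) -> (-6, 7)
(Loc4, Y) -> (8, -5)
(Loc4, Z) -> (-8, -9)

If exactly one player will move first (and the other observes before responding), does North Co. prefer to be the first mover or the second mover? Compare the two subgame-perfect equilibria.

If North Co. leads: South Co.'s best replies are Loc1→Y, Loc2→Z, Loc3→Y, Loc4→X; North Co.'s induced payoffs 5, 0, 1, -6; outcome (Loc1, Y), payoffs (5, 4).
If South Co. leads: North Co.'s best replies are W→Loc1, X→Loc3, Y→Loc4, Z→Loc2; South Co.'s induced payoffs -7, -9, -5, 9; outcome (Loc2, Z), payoffs (0, 9).
North Co. gets 5 moving first and 0 moving second, so North Co. prefers to move first.

first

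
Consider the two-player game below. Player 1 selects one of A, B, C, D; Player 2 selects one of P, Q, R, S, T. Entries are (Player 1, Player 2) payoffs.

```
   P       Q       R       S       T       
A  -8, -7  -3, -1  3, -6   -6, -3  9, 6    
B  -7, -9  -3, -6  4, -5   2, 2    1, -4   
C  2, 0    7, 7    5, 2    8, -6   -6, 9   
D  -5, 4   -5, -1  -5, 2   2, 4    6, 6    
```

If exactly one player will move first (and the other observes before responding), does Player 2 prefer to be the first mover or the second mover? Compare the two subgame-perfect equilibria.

If Player 1 leads: Player 2's best replies are A→T, B→S, C→T, D→T; Player 1's induced payoffs 9, 2, -6, 6; outcome (A, T), payoffs (9, 6).
If Player 2 leads: Player 1's best replies are P→C, Q→C, R→C, S→C, T→A; Player 2's induced payoffs 0, 7, 2, -6, 6; outcome (C, Q), payoffs (7, 7).
Player 2 gets 7 moving first and 6 moving second, so Player 2 prefers to move first.

first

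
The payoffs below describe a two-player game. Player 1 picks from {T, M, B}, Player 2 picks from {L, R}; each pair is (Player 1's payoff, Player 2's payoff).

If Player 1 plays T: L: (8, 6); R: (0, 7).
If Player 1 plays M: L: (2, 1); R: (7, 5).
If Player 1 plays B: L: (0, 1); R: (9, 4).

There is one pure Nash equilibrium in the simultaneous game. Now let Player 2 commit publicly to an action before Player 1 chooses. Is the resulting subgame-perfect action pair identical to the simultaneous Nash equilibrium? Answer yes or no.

no

Backward induction with Player 2 moving first.
- L: Player 1 compares 8, 2, 0 and picks T; Player 2 would get 6.
- R: Player 1 compares 0, 7, 9 and picks B; Player 2 would get 4.
Among 6, 4, the best is 6 at L. Subgame-perfect outcome: (T, L) with payoffs (8, 6).
Now find the simultaneous Nash equilibrium.
Player 1's best replies: L→T; R→B.
Player 2's best replies: T→R; M→R; B→R.
The unique mutual best reply is (B, R), giving (9, 4).
Sequential outcome (T, L) differs from the Nash profile (B, R).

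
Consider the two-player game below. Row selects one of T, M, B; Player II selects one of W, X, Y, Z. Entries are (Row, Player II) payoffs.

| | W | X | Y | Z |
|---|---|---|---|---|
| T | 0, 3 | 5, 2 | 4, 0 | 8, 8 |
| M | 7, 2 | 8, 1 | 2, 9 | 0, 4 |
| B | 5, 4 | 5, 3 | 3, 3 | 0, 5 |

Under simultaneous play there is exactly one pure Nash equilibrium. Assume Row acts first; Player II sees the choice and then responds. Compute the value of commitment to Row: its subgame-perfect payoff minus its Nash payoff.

Solve by backward induction (Row leads).
- T → Player II plays Z (best of 3, 2, 0, 8); Row gets 8.
- M → Player II plays Y (best of 2, 1, 9, 4); Row gets 2.
- B → Player II plays Z (best of 4, 3, 3, 5); Row gets 0.
Row's induced payoffs are 8, 2, 0, so Row commits to T. Subgame-perfect outcome: (T, Z) with payoffs (8, 8).
For the simultaneous game, intersect best replies.
Row's best replies: W→M; X→M; Y→T; Z→T.
Player II's best replies: T→Z; M→Y; B→Z.
Only (T, Z) has each player best-responding; Nash payoffs (8, 8).
Row's commitment gain: 8 − 8 = 0.

0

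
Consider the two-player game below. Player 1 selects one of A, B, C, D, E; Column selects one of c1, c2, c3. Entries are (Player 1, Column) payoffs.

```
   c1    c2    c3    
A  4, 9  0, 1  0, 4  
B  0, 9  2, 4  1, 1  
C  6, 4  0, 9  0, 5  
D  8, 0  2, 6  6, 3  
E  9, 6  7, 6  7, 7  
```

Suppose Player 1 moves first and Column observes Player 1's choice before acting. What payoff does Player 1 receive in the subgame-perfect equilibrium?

Solve by backward induction (Player 1 leads).
- A → Column plays c1 (best of 9, 1, 4); Player 1 gets 4.
- B → Column plays c1 (best of 9, 4, 1); Player 1 gets 0.
- C → Column plays c2 (best of 4, 9, 5); Player 1 gets 0.
- D → Column plays c2 (best of 0, 6, 3); Player 1 gets 2.
- E → Column plays c3 (best of 6, 6, 7); Player 1 gets 7.
Maximizing over 4, 0, 0, 2, 7, Player 1 chooses E. Subgame-perfect outcome: (E, c3) with payoffs (7, 7).

7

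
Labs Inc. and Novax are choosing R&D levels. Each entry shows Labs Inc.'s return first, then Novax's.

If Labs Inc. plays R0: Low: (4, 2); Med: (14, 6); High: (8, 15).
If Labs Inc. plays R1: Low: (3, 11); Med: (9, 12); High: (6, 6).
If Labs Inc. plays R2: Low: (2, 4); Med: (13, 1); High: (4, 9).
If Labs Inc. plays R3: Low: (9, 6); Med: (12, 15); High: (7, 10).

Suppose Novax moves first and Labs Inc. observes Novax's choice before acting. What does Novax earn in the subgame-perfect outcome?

15

Work backward from Labs Inc.'s decision.
- Low → Labs Inc. plays R3 (best of 4, 3, 2, 9); Novax gets 6.
- Med → Labs Inc. plays R0 (best of 14, 9, 13, 12); Novax gets 6.
- High → Labs Inc. plays R0 (best of 8, 6, 4, 7); Novax gets 15.
Maximizing over 6, 6, 15, Novax chooses High. Subgame-perfect outcome: (R0, High) with payoffs (8, 15).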